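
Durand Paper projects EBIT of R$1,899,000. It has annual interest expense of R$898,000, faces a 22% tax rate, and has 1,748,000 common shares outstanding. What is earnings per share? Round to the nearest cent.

Pre-tax income = R$1,899,000 − R$898,000.00 = R$1,001,000.00.
After tax at 22%: net income = R$1,001,000.00 × 0.78 = R$780,780.00.
EPS = R$780,780.00 ÷ 1,748,000 = R$0.45.

R$0.45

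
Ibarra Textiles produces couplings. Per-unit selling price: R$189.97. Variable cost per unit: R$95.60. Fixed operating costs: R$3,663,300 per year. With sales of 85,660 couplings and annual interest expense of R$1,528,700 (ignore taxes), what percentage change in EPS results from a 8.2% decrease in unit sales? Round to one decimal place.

Total contribution margin = 85,660 × R$94.37 = R$8,083,734.20.
Subtracting fixed costs: EBIT = R$8,083,734.20 − R$3,663,300 = R$4,420,434.20.
After interest of R$1,528,700.00, pre-tax earnings = R$2,891,734.20.
Degree of combined leverage = contribution ÷ (EBIT − I) = R$8,083,734.20 ÷ R$2,891,734.20 = 2.7955.
EPS therefore changes by 2.7955 × (-8.2%) = -22.9%.

-22.9%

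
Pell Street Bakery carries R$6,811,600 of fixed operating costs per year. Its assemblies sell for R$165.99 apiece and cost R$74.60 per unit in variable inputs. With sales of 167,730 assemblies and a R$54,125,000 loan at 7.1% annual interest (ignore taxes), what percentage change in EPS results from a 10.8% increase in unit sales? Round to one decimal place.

Total contribution margin = 167,730 × R$91.39 = R$15,328,844.70.
EBIT = R$15,328,844.70 − R$6,811,600 = R$8,517,244.70.
After interest of R$3,842,875.00, pre-tax earnings = R$4,674,369.70.
Degree of combined leverage = contribution ÷ (EBIT − I) = R$15,328,844.70 ÷ R$4,674,369.70 = 3.2793.
%ΔEPS = DCL × %ΔSales = 3.2793 × +10.8% = +35.4%.

+35.4%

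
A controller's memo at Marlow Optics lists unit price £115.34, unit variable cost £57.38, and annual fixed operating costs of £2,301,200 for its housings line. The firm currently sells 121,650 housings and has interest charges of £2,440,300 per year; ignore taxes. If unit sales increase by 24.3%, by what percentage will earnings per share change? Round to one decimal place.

+74.2%

At 121,650 units, contribution = 121,650 × £57.96 = £7,050,834.00.
Subtracting fixed costs: EBIT = £7,050,834.00 − £2,301,200 = £4,749,634.00.
After interest of £2,440,300.00, pre-tax earnings = £2,309,334.00.
DCL = total CM / (EBIT − I) = £7,050,834.00 / £2,309,334.00 = 3.0532.
EPS therefore changes by 3.0532 × (+24.3%) = +74.2%.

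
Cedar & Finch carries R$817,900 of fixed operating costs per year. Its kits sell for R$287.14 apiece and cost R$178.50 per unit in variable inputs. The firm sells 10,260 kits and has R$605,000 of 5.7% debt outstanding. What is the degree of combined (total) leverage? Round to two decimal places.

Contribution at this volume is 10,260 × R$108.64 = R$1,114,646.40.
Subtracting fixed costs: EBIT = R$1,114,646.40 − R$817,900 = R$296,746.40. Interest = R$34,485.00, so EBIT − I = R$262,261.40.
Degree of total leverage = total CM / (EBIT − interest) = R$1,114,646.40 / R$262,261.40 = 4.2501.

4.25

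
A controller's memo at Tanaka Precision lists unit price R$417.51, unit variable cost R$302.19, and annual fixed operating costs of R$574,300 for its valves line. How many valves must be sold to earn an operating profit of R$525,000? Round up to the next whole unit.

Each unit contributes R$417.51 − R$302.19 = R$115.32.
Required volume = (fixed costs + target profit) ÷ CM = (R$574,300 + R$525,000) ÷ R$115.32 = 9,532.60, so 9,533 valves.

9,533 valves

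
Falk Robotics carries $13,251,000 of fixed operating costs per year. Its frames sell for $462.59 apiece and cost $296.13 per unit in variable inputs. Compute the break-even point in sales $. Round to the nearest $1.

$36,824,343

Contribution margin per unit = $462.59 − $296.13 = $166.46, a CM ratio of $166.46 ÷ $462.59 = 0.3598.
Break-even revenue = fixed costs × price ÷ CM = $13,251,000 × $462.59 ÷ $166.46 = $36,824,343.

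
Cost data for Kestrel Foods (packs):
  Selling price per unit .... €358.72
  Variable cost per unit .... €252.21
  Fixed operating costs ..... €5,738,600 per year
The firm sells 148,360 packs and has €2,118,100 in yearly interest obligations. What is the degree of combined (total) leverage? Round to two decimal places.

1.99

Total contribution margin = 148,360 × €106.51 = €15,801,823.60.
Operating income = contribution − fixed costs = €15,801,823.60 − €5,738,600 = €10,063,223.60. Interest = €2,118,100.00.
DOL = €15,801,823.60 ÷ €10,063,223.60 = 1.5703; DFL = €10,063,223.60 ÷ €7,945,123.60 = 1.2666.
Combined leverage = 1.5703 × 1.2666 = 1.9889.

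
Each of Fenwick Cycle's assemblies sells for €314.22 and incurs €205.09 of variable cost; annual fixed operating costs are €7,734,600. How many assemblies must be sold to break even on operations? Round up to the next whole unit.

70,876 assemblies

Each unit contributes €314.22 − €205.09 = €109.13.
Break-even volume = fixed costs ÷ CM per unit = €7,734,600 ÷ €109.13 = 70,875.10, so 70,876 assemblies.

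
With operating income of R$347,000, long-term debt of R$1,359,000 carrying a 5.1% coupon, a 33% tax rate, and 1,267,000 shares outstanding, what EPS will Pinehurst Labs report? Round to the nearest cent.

Interest = R$69,309.00, so EBT = R$347,000 − R$69,309.00 = R$277,691.00.
After tax at 33%: net income = R$277,691.00 × 0.67 = R$186,052.97.
EPS = R$186,052.97 ÷ 1,267,000 = R$0.15.

R$0.15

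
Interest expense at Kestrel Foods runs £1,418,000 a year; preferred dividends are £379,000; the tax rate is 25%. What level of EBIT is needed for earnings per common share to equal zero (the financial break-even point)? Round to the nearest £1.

£1,923,333

Grossing the preferred dividend up to pre-tax terms: £379,000 / (1 − 0.25) = £505,333.33.
EPS = 0 when EBIT covers interest plus the pre-tax preferred burden: £1,418,000 + £505,333.33 = £1,923,333.33.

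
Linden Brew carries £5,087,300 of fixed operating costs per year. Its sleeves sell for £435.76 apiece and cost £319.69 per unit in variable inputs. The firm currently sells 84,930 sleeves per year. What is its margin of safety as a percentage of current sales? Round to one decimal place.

Contribution margin per unit = £435.76 − £319.69 = £116.07. Break-even units = £5,087,300 ÷ £116.07 = 43,829.59; break-even revenue = 43,829.59 × £435.76 = £19,099,180.22.
Current sales = 84,930 × £435.76 = £37,009,096.80.
Margin of safety = (£37,009,096.80 − £19,099,180.22) ÷ £37,009,096.80 = 48.4%.

48.4%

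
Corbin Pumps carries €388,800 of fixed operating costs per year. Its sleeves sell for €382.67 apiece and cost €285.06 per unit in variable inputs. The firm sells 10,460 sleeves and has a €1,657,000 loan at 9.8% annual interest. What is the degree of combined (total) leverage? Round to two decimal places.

At 10,460 units, contribution = 10,460 × €97.61 = €1,021,000.60.
EBIT = €1,021,000.60 − €388,800 = €632,200.60. Interest = €162,386.00, so EBIT − I = €469,814.60.
DCL = contribution ÷ (EBIT − I) = €1,021,000.60 ÷ €469,814.60 = 2.1732.

2.17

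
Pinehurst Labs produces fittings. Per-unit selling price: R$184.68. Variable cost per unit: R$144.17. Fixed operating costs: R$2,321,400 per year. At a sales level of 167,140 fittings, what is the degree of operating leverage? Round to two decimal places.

1.52

At 167,140 units, contribution = 167,140 × R$40.51 = R$6,770,841.40.
Subtracting fixed costs: EBIT = R$6,770,841.40 − R$2,321,400 = R$4,449,441.40.
Degree of operating leverage = R$6,770,841.40 / R$4,449,441.40 = 1.5217.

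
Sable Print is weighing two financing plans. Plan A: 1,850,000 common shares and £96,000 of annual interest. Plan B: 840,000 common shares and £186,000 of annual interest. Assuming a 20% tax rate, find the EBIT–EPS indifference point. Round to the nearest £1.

£260,851

Set EPS_A = EPS_B: (EBIT − £96,000)(1 − 0.20) ÷ 1,850,000 = (EBIT − £186,000)(1 − 0.20) ÷ 840,000.
The (1 − t) factor cancels: (EBIT − 96,000) × 840,000 = (EBIT − 186,000) × 1,850,000.
Solving, EBIT = (186,000·1,850,000 − 96,000·840,000) / (1,850,000 − 840,000) = 263,460,000,000 / 1,010,000 = 260,851.49.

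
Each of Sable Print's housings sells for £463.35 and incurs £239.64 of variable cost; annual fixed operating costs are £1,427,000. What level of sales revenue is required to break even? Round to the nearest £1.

£2,955,614

CM per unit = £463.35 − £239.64 = £223.71; CM ratio = £223.71 / £463.35 = 0.4828.
Break-even sales = FC ÷ CM ratio = £1,427,000 × £463.35 / £223.71 = £2,955,614.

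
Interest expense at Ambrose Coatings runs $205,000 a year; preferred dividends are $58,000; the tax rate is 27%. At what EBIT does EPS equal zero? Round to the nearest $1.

Preferred dividends are paid after tax, so their pre-tax equivalent is $58,000 ÷ (1 − 0.27) = $79,452.05.
Financial break-even EBIT = interest + D_p ÷ (1 − t) = $205,000 + $79,452.05 = $284,452.05.

$284,452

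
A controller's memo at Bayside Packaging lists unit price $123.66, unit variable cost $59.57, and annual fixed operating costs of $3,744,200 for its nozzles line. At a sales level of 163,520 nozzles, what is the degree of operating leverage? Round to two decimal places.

At 163,520 units, contribution = 163,520 × $64.09 = $10,479,996.80.
Subtracting fixed costs: EBIT = $10,479,996.80 − $3,744,200 = $6,735,796.80.
Degree of operating leverage = $10,479,996.80 / $6,735,796.80 = 1.5559.

1.56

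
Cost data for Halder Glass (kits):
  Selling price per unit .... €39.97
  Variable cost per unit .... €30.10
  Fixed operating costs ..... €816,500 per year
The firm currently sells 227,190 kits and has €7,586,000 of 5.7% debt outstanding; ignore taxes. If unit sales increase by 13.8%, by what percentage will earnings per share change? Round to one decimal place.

+31.1%

At 227,190 units, contribution = 227,190 × €9.87 = €2,242,365.30.
Subtracting fixed costs: EBIT = €2,242,365.30 − €816,500 = €1,425,865.30.
Interest = €432,402.00, so EBIT − I = €993,463.30.
DCL = total CM / (EBIT − I) = €2,242,365.30 / €993,463.30 = 2.2571.
%ΔEPS = DCL × %ΔSales = 2.2571 × +13.8% = +31.1%.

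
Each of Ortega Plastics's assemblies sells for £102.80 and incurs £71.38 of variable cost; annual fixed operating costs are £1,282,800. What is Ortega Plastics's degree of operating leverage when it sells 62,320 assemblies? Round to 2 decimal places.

2.90

Total contribution margin = 62,320 × £31.42 = £1,958,094.40.
Subtracting fixed costs: EBIT = £1,958,094.40 − £1,282,800 = £675,294.40.
So DOL = total CM / EBIT = £1,958,094.40 / £675,294.40 = 2.8996.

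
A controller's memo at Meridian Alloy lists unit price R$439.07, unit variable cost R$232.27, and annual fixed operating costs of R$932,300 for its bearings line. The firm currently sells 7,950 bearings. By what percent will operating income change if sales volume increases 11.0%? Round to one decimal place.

+25.4%

Contribution at this volume is 7,950 × R$206.80 = R$1,644,060.00.
Subtracting fixed costs: EBIT = R$1,644,060.00 − R$932,300 = R$711,760.00.
Degree of operating leverage = R$1,644,060.00 / R$711,760.00 = 2.3099.
Operating income changes by 2.3099 × +11.0% = +25.4%.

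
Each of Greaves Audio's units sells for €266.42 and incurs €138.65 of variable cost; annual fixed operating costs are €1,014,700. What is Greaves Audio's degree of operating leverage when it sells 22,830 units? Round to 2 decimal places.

1.53

Contribution at this volume is 22,830 × €127.77 = €2,916,989.10.
EBIT = €2,916,989.10 − €1,014,700 = €1,902,289.10.
Degree of operating leverage = €2,916,989.10 / €1,902,289.10 = 1.5334.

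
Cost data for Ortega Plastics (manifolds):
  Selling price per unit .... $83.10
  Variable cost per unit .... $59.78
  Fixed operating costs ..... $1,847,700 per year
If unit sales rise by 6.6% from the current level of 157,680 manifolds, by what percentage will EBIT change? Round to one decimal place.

+13.3%

At 157,680 units, contribution = 157,680 × $23.32 = $3,677,097.60.
EBIT = $3,677,097.60 − $1,847,700 = $1,829,397.60.
DOL = contribution ÷ EBIT = $3,677,097.60 ÷ $1,829,397.60 = 2.0100.
%ΔEBIT = DOL × %ΔSales = 2.0100 × +6.6% = +13.3%.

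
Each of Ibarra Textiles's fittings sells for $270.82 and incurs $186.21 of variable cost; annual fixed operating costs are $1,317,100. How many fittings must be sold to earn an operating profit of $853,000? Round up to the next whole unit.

25,649 fittings

Unit CM = price − variable cost = $270.82 − $186.21 = $84.61.
Required volume = (fixed costs + target profit) ÷ CM = ($1,317,100 + $853,000) ÷ $84.61 = 25,648.27, so 25,649 fittings.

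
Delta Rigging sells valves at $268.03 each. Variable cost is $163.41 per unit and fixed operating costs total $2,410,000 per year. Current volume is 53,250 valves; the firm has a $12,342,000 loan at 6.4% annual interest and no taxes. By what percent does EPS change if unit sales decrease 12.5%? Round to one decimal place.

At 53,250 units, contribution = 53,250 × $104.62 = $5,571,015.00.
EBIT = $5,571,015.00 − $2,410,000 = $3,161,015.00.
Interest = $789,888.00, so EBIT − I = $2,371,127.00.
Degree of combined leverage = contribution ÷ (EBIT − I) = $5,571,015.00 ÷ $2,371,127.00 = 2.3495.
EPS therefore changes by 2.3495 × (-12.5%) = -29.4%.

-29.4%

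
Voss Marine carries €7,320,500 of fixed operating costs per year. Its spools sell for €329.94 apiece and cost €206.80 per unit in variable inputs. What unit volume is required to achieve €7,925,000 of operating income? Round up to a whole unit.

Contribution margin per unit = €329.94 − €206.80 = €123.14.
Need Q such that Q × €123.14 − €7,320,500 = €7,925,000, i.e. Q = €15,245,500 / €123.14 = 123,806.24 → 123,807.

123,807 spools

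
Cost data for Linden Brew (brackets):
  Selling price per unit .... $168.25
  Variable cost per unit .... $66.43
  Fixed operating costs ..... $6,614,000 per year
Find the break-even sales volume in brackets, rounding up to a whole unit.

Each unit contributes $168.25 − $66.43 = $101.82.
Break-even volume = fixed costs ÷ CM per unit = $6,614,000 ÷ $101.82 = 64,957.77, so 64,958 brackets.

64,958 brackets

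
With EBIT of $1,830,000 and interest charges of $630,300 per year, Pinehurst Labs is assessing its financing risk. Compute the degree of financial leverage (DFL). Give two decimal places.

Interest = $630,300.00.
DFL = EBIT ÷ (EBIT − I) = $1,830,000 ÷ ($1,830,000 − $630,300.00) = $1,830,000 ÷ $1,199,700.00 = 1.5254.

1.53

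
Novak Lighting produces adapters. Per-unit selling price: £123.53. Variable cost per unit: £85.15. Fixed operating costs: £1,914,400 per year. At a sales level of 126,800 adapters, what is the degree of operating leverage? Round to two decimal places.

Total contribution margin = 126,800 × £38.38 = £4,866,584.00.
Subtracting fixed costs: EBIT = £4,866,584.00 − £1,914,400 = £2,952,184.00.
DOL = contribution ÷ EBIT = £4,866,584.00 ÷ £2,952,184.00 = 1.6485.

1.65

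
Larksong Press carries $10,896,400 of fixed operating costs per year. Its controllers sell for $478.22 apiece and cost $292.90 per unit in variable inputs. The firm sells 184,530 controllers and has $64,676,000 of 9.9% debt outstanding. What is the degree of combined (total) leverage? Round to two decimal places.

Contribution at this volume is 184,530 × $185.32 = $34,197,099.60.
EBIT = $34,197,099.60 − $10,896,400 = $23,300,699.60. Interest = $6,402,924.00, so EBIT − I = $16,897,775.60.
Degree of total leverage = total CM / (EBIT − interest) = $34,197,099.60 / $16,897,775.60 = 2.0238.

2.02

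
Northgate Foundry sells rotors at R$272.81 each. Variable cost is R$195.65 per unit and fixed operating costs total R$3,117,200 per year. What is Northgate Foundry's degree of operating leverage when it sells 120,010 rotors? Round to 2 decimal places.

Total contribution margin = 120,010 × R$77.16 = R$9,259,971.60.
Operating income = contribution − fixed costs = R$9,259,971.60 − R$3,117,200 = R$6,142,771.60.
So DOL = total CM / EBIT = R$9,259,971.60 / R$6,142,771.60 = 1.5075.

1.51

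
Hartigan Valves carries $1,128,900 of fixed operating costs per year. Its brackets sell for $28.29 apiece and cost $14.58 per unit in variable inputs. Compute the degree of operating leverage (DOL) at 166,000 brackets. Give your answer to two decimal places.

Total contribution margin = 166,000 × $13.71 = $2,275,860.00.
Operating income = contribution − fixed costs = $2,275,860.00 − $1,128,900 = $1,146,960.00.
Degree of operating leverage = $2,275,860.00 / $1,146,960.00 = 1.9843.

1.98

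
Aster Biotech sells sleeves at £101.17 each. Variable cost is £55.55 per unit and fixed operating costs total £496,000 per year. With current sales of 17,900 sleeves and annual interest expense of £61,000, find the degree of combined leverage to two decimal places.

3.15

At 17,900 units, contribution = 17,900 × £45.62 = £816,598.00.
Operating income = contribution − fixed costs = £816,598.00 − £496,000 = £320,598.00. Interest = £61,000.00, so EBIT − I = £259,598.00.
DCL = contribution ÷ (EBIT − I) = £816,598.00 ÷ £259,598.00 = 3.1456.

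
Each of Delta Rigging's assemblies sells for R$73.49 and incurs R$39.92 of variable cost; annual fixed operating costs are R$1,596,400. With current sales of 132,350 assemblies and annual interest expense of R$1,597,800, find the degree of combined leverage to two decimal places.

Total contribution margin = 132,350 × R$33.57 = R$4,442,989.50.
Subtracting fixed costs: EBIT = R$4,442,989.50 − R$1,596,400 = R$2,846,589.50. Interest = R$1,597,800.00, so EBIT − I = R$1,248,789.50.
DCL = contribution ÷ (EBIT − I) = R$4,442,989.50 ÷ R$1,248,789.50 = 3.5578.

3.56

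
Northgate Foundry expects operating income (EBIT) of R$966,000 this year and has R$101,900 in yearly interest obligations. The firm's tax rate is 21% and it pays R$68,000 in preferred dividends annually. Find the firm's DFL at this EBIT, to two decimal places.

Annual interest charges come to R$101,900.00.
Pre-tax preferred-dividend burden = R$68,000 ÷ (1 − 0.21) = R$86,075.95.
DFL = EBIT ÷ [EBIT − I − D_p/(1−t)] = R$966,000 ÷ [R$966,000 − R$101,900.00 − R$86,075.95] = R$966,000 ÷ R$778,024.05 = 1.2416.

1.24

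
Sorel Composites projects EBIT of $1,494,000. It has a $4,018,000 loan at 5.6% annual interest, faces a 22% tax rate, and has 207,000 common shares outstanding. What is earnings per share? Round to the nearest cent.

Interest = $225,008.00, so EBT = $1,494,000 − $225,008.00 = $1,268,992.00.
Net income = $1,268,992.00 × (1 − 0.22) = $989,813.76.
Per share: $989,813.76 / 207,000 shares = $4.78.

$4.78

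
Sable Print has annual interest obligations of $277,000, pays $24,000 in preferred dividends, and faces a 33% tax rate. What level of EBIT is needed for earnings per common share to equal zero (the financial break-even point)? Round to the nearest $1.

Grossing the preferred dividend up to pre-tax terms: $24,000 / (1 − 0.33) = $35,820.90.
Financial break-even EBIT = interest + D_p ÷ (1 − t) = $277,000 + $35,820.90 = $312,820.90.

$312,821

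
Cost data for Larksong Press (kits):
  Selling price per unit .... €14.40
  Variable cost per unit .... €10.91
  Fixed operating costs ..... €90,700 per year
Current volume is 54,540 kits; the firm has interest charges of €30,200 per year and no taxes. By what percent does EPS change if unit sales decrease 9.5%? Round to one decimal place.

-26.0%

At 54,540 units, contribution = 54,540 × €3.49 = €190,344.60.
Operating income = contribution − fixed costs = €190,344.60 − €90,700 = €99,644.60.
After interest of €30,200.00, pre-tax earnings = €69,444.60.
DCL = total CM / (EBIT − I) = €190,344.60 / €69,444.60 = 2.7410.
EPS therefore changes by 2.7410 × (-9.5%) = -26.0%.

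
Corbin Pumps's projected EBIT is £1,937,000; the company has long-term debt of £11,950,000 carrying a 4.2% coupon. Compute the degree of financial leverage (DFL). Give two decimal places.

Interest = £501,900.00.
Degree of financial leverage = EBIT / (EBIT − interest) = £1,937,000 / £1,435,100.00 = 1.3497.

1.35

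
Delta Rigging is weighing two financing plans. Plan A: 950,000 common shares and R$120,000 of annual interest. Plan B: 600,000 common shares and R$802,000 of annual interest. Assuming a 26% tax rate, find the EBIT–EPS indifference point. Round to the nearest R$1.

Set EPS_A = EPS_B: (EBIT − R$120,000)(1 − 0.26) ÷ 950,000 = (EBIT − R$802,000)(1 − 0.26) ÷ 600,000.
The (1 − t) factor cancels: (EBIT − 120,000) × 600,000 = (EBIT − 802,000) × 950,000.
Solving, EBIT = (802,000·950,000 − 120,000·600,000) / (950,000 − 600,000) = 689,900,000,000 / 350,000 = 1,971,142.86.

R$1,971,143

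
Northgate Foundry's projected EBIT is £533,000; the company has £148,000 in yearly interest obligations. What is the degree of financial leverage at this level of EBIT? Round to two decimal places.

1.38

Interest = £148,000.00.
DFL = EBIT ÷ (EBIT − I) = £533,000 ÷ (£533,000 − £148,000.00) = £533,000 ÷ £385,000.00 = 1.3844.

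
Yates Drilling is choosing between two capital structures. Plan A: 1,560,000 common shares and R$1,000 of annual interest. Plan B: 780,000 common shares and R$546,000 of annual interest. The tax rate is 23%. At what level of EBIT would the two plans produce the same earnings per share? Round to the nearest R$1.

Set EPS_A = EPS_B: (EBIT − R$1,000)(1 − 0.23) ÷ 1,560,000 = (EBIT − R$546,000)(1 − 0.23) ÷ 780,000.
The (1 − t) factor cancels: (EBIT − 1,000) × 780,000 = (EBIT − 546,000) × 1,560,000.
EBIT × (1,560,000 − 780,000) = 546,000 × 1,560,000 − 1,000 × 780,000 = 850,980,000,000, so EBIT = 850,980,000,000 ÷ 780,000 = 1,091,000.00.

R$1,091,000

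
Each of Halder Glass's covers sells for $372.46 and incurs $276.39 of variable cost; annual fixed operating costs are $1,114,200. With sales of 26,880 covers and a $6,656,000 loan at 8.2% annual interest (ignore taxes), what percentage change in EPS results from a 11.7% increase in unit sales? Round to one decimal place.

Total contribution margin = 26,880 × $96.07 = $2,582,361.60.
Subtracting fixed costs: EBIT = $2,582,361.60 − $1,114,200 = $1,468,161.60.
Interest = $545,792.00, so EBIT − I = $922,369.60.
DCL = total CM / (EBIT − I) = $2,582,361.60 / $922,369.60 = 2.7997.
EPS therefore changes by 2.7997 × (+11.7%) = +32.8%.

+32.8%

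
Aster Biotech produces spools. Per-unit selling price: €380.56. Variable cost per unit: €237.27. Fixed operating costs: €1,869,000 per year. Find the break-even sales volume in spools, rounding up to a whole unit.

Contribution margin per unit = €380.56 − €237.27 = €143.29.
Break-even volume = fixed costs ÷ CM per unit = €1,869,000 ÷ €143.29 = 13,043.48, so 13,044 spools.

13,044 spools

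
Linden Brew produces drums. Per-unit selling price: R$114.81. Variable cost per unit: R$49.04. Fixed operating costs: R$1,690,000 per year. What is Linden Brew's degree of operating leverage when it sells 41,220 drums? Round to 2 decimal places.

2.66

Total contribution margin = 41,220 × R$65.77 = R$2,711,039.40.
Operating income = contribution − fixed costs = R$2,711,039.40 − R$1,690,000 = R$1,021,039.40.
DOL = contribution ÷ EBIT = R$2,711,039.40 ÷ R$1,021,039.40 = 2.6552.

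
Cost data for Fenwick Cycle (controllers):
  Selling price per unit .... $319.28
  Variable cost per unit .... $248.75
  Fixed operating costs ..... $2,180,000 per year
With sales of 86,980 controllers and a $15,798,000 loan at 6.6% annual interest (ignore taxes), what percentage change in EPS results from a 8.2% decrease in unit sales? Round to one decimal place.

-17.3%

Total contribution margin = 86,980 × $70.53 = $6,134,699.40.
EBIT = $6,134,699.40 − $2,180,000 = $3,954,699.40.
After interest of $1,042,668.00, pre-tax earnings = $2,912,031.40.
Degree of combined leverage = contribution ÷ (EBIT − I) = $6,134,699.40 ÷ $2,912,031.40 = 2.1067.
EPS therefore changes by 2.1067 × (-8.2%) = -17.3%.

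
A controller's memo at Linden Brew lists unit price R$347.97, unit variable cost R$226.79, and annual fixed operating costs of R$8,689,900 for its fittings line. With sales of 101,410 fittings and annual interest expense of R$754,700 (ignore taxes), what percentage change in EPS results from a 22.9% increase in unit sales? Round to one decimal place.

At 101,410 units, contribution = 101,410 × R$121.18 = R$12,288,863.80.
Subtracting fixed costs: EBIT = R$12,288,863.80 − R$8,689,900 = R$3,598,963.80.
Interest = R$754,700.00, so EBIT − I = R$2,844,263.80.
Degree of combined leverage = contribution ÷ (EBIT − I) = R$12,288,863.80 ÷ R$2,844,263.80 = 4.3206.
%ΔEPS = DCL × %ΔSales = 4.3206 × +22.9% = +98.9%.

+98.9%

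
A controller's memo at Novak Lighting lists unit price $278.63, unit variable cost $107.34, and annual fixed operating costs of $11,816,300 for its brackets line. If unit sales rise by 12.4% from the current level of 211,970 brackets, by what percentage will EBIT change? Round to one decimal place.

+18.4%

Contribution at this volume is 211,970 × $171.29 = $36,308,341.30.
Operating income = contribution − fixed costs = $36,308,341.30 − $11,816,300 = $24,492,041.30.
DOL = contribution ÷ EBIT = $36,308,341.30 ÷ $24,492,041.30 = 1.4825.
%ΔEBIT = DOL × %ΔSales = 1.4825 × +12.4% = +18.4%.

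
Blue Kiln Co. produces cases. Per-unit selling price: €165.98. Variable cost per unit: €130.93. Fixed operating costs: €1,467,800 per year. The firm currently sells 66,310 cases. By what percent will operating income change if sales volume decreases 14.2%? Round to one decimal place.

Contribution at this volume is 66,310 × €35.05 = €2,324,165.50.
Operating income = contribution − fixed costs = €2,324,165.50 − €1,467,800 = €856,365.50.
Degree of operating leverage = €2,324,165.50 / €856,365.50 = 2.7140.
Operating income changes by 2.7140 × -14.2% = -38.5%.

-38.5%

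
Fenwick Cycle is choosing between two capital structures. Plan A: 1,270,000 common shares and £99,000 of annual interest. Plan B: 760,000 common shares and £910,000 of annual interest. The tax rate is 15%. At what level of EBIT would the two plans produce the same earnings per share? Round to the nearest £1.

Set EPS_A = EPS_B: (EBIT − £99,000)(1 − 0.15) ÷ 1,270,000 = (EBIT − £910,000)(1 − 0.15) ÷ 760,000.
Cancelling (1 − t) and cross-multiplying: 760,000·(EBIT − 99,000) = 1,270,000·(EBIT − 910,000).
EBIT × (1,270,000 − 760,000) = 910,000 × 1,270,000 − 99,000 × 760,000 = 1,080,460,000,000, so EBIT = 1,080,460,000,000 ÷ 510,000 = 2,118,549.02.

£2,118,549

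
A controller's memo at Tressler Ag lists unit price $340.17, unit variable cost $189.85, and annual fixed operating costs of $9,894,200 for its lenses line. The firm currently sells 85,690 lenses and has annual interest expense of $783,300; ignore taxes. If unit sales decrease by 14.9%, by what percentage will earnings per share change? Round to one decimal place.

Total contribution margin = 85,690 × $150.32 = $12,880,920.80.
EBIT = $12,880,920.80 − $9,894,200 = $2,986,720.80.
After interest of $783,300.00, pre-tax earnings = $2,203,420.80.
DCL = total CM / (EBIT − I) = $12,880,920.80 / $2,203,420.80 = 5.8459.
EPS therefore changes by 5.8459 × (-14.9%) = -87.1%.

-87.1%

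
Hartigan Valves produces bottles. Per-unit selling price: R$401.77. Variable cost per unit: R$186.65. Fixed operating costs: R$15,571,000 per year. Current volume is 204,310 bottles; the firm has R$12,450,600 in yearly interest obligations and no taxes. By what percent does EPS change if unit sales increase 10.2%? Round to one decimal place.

+28.1%

At 204,310 units, contribution = 204,310 × R$215.12 = R$43,951,167.20.
EBIT = R$43,951,167.20 − R$15,571,000 = R$28,380,167.20.
After interest of R$12,450,600.00, pre-tax earnings = R$15,929,567.20.
Degree of combined leverage = contribution ÷ (EBIT − I) = R$43,951,167.20 ÷ R$15,929,567.20 = 2.7591.
EPS therefore changes by 2.7591 × (+10.2%) = +28.1%.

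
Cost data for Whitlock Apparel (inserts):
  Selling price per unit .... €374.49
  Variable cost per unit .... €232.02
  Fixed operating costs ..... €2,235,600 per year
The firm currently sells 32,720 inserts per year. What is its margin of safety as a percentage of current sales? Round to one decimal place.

Contribution margin per unit = €374.49 − €232.02 = €142.47. Break-even units = €2,235,600 ÷ €142.47 = 15,691.72; break-even revenue = 15,691.72 × €374.49 = €5,876,393.94.
Current sales = 32,720 × €374.49 = €12,253,312.80.
Margin of safety = (€12,253,312.80 − €5,876,393.94) ÷ €12,253,312.80 = 52.0%.

52.0%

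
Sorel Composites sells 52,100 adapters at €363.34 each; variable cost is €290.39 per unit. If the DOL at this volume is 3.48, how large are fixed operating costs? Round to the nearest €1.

At 52,100 units, contribution = 52,100 × €72.95 = €3,800,695.00.
Since DOL = CM ÷ EBIT, EBIT = €3,800,695.00 ÷ 3.48 = €1,092,153.74.
Fixed costs = CM − EBIT = €3,800,695.00 − €1,092,153.74 = €2,708,541.

€2,708,541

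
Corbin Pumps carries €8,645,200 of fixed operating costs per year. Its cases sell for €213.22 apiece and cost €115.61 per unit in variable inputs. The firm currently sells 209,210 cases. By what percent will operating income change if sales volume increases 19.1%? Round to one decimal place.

+33.1%

Total contribution margin = 209,210 × €97.61 = €20,420,988.10.
Operating income = contribution − fixed costs = €20,420,988.10 − €8,645,200 = €11,775,788.10.
So DOL = total CM / EBIT = €20,420,988.10 / €11,775,788.10 = 1.7342.
Operating income changes by 1.7342 × +19.1% = +33.1%.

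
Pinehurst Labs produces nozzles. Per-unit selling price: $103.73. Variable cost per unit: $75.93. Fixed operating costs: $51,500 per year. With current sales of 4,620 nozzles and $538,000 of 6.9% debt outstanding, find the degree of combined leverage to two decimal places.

3.23

At 4,620 units, contribution = 4,620 × $27.80 = $128,436.00.
EBIT = $128,436.00 − $51,500 = $76,936.00. Interest = $37,122.00.
DOL = $128,436.00 ÷ $76,936.00 = 1.6694; DFL = $76,936.00 ÷ $39,814.00 = 1.9324.
Combined leverage = 1.6694 × 1.9324 = 3.2259.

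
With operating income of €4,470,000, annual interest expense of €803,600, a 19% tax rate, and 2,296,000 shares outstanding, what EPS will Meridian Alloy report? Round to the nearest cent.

Pre-tax income = €4,470,000 − €803,600.00 = €3,666,400.00.
After tax at 19%: net income = €3,666,400.00 × 0.81 = €2,969,784.00.
EPS = €2,969,784.00 ÷ 2,296,000 = €1.29.

€1.29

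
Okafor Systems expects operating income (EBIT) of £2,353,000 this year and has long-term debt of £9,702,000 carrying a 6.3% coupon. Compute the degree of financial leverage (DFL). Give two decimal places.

1.35

Annual interest charges come to £611,226.00.
DFL = EBIT ÷ (EBIT − I) = £2,353,000 ÷ (£2,353,000 − £611,226.00) = £2,353,000 ÷ £1,741,774.00 = 1.3509.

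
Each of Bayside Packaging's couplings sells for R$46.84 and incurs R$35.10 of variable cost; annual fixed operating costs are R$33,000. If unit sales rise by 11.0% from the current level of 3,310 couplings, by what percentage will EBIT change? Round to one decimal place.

+73.0%

At 3,310 units, contribution = 3,310 × R$11.74 = R$38,859.40.
EBIT = R$38,859.40 − R$33,000 = R$5,859.40.
DOL = contribution ÷ EBIT = R$38,859.40 ÷ R$5,859.40 = 6.6320.
So EBIT moves 6.6320 × (+11.0%) = +73.0%.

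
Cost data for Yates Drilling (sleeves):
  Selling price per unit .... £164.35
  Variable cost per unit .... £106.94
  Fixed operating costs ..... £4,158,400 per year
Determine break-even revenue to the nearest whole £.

£11,904,425

CM per unit = £164.35 − £106.94 = £57.41; CM ratio = £57.41 / £164.35 = 0.3493.
Break-even sales = FC ÷ CM ratio = £4,158,400 × £164.35 / £57.41 = £11,904,425.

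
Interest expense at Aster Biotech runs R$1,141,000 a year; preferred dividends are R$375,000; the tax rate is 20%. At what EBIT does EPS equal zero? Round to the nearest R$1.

Grossing the preferred dividend up to pre-tax terms: R$375,000 / (1 − 0.20) = R$468,750.00.
Financial break-even EBIT = interest + D_p ÷ (1 − t) = R$1,141,000 + R$468,750.00 = R$1,609,750.00.

R$1,609,750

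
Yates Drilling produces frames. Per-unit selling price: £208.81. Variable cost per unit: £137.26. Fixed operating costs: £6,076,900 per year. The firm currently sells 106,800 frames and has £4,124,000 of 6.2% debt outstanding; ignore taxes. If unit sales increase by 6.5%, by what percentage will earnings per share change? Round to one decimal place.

+37.9%

At 106,800 units, contribution = 106,800 × £71.55 = £7,641,540.00.
Operating income = contribution − fixed costs = £7,641,540.00 − £6,076,900 = £1,564,640.00.
Interest = £255,688.00, so EBIT − I = £1,308,952.00.
DCL = total CM / (EBIT − I) = £7,641,540.00 / £1,308,952.00 = 5.8379.
EPS therefore changes by 5.8379 × (+6.5%) = +37.9%.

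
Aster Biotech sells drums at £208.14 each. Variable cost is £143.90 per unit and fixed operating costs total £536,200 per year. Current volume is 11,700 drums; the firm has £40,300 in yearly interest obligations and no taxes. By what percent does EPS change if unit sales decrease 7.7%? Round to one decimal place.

At 11,700 units, contribution = 11,700 × £64.24 = £751,608.00.
Subtracting fixed costs: EBIT = £751,608.00 − £536,200 = £215,408.00.
After interest of £40,300.00, pre-tax earnings = £175,108.00.
Degree of combined leverage = contribution ÷ (EBIT − I) = £751,608.00 ÷ £175,108.00 = 4.2923.
EPS therefore changes by 4.2923 × (-7.7%) = -33.1%.

-33.1%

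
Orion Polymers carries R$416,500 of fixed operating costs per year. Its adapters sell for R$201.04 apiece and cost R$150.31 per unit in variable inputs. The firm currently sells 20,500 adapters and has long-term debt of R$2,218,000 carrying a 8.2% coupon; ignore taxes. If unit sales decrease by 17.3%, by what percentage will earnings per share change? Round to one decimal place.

-40.7%

At 20,500 units, contribution = 20,500 × R$50.73 = R$1,039,965.00.
Subtracting fixed costs: EBIT = R$1,039,965.00 − R$416,500 = R$623,465.00.
After interest of R$181,876.00, pre-tax earnings = R$441,589.00.
DCL = total CM / (EBIT − I) = R$1,039,965.00 / R$441,589.00 = 2.3551.
%ΔEPS = DCL × %ΔSales = 2.3551 × -17.3% = -40.7%.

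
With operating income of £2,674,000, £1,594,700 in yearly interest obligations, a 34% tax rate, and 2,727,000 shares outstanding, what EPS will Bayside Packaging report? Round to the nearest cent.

£0.26

Interest = £1,594,700.00, so EBT = £2,674,000 − £1,594,700.00 = £1,079,300.00.
After tax at 34%: net income = £1,079,300.00 × 0.66 = £712,338.00.
EPS = £712,338.00 ÷ 2,727,000 = £0.26.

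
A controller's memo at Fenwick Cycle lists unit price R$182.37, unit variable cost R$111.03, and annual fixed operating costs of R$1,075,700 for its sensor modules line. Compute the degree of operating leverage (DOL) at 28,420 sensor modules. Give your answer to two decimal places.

At 28,420 units, contribution = 28,420 × R$71.34 = R$2,027,482.80.
Subtracting fixed costs: EBIT = R$2,027,482.80 − R$1,075,700 = R$951,782.80.
So DOL = total CM / EBIT = R$2,027,482.80 / R$951,782.80 = 2.1302.

2.13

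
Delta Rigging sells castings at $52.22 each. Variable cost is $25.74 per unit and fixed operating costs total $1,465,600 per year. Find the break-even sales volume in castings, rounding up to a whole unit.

55,348 castings

Contribution margin per unit = $52.22 − $25.74 = $26.48.
Break-even Q = $1,465,600 / $26.48 = 55,347.43 → 55,348 castings.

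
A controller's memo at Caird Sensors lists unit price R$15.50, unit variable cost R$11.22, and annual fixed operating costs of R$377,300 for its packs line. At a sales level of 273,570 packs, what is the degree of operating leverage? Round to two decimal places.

1.48

Contribution at this volume is 273,570 × R$4.28 = R$1,170,879.60.
Operating income = contribution − fixed costs = R$1,170,879.60 − R$377,300 = R$793,579.60.
Degree of operating leverage = R$1,170,879.60 / R$793,579.60 = 1.4754.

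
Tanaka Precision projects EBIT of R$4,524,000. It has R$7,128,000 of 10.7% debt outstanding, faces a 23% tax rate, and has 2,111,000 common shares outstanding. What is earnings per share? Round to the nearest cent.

Interest = R$762,696.00, so EBT = R$4,524,000 − R$762,696.00 = R$3,761,304.00.
Net income = R$3,761,304.00 × (1 − 0.23) = R$2,896,204.08.
Per share: R$2,896,204.08 / 2,111,000 shares = R$1.37.

R$1.37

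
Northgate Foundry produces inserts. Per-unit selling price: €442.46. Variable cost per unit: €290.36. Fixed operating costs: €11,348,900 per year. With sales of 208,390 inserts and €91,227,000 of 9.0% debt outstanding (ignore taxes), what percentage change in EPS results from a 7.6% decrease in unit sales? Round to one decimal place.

-19.8%

Total contribution margin = 208,390 × €152.10 = €31,696,119.00.
EBIT = €31,696,119.00 − €11,348,900 = €20,347,219.00.
After interest of €8,210,430.00, pre-tax earnings = €12,136,789.00.
DCL = total CM / (EBIT − I) = €31,696,119.00 / €12,136,789.00 = 2.6116.
EPS therefore changes by 2.6116 × (-7.6%) = -19.8%.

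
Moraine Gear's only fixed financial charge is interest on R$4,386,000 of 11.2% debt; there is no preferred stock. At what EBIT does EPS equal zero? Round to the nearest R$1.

Annual interest = 11.2% × R$4,386,000 = R$491,232.00.
Without preferred stock the financial break-even is simply EBIT = interest = R$491,232.00.

R$491,232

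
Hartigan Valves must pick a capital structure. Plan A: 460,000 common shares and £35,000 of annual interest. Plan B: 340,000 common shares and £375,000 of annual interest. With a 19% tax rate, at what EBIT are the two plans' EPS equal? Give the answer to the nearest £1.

£1,338,333

At indifference, (EBIT − 35,000)(1 − t)/460,000 = (EBIT − 375,000)(1 − t)/340,000.
Cancelling (1 − t) and cross-multiplying: 340,000·(EBIT − 35,000) = 460,000·(EBIT − 375,000).
Solving, EBIT = (375,000·460,000 − 35,000·340,000) / (460,000 − 340,000) = 160,600,000,000 / 120,000 = 1,338,333.33.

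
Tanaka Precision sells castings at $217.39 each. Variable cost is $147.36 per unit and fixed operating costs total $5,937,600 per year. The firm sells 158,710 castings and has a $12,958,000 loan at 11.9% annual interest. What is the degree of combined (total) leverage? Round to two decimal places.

Contribution at this volume is 158,710 × $70.03 = $11,114,461.30.
EBIT = $11,114,461.30 − $5,937,600 = $5,176,861.30. Interest = $1,542,002.00, so EBIT − I = $3,634,859.30.
Degree of total leverage = total CM / (EBIT − interest) = $11,114,461.30 / $3,634,859.30 = 3.0577.

3.06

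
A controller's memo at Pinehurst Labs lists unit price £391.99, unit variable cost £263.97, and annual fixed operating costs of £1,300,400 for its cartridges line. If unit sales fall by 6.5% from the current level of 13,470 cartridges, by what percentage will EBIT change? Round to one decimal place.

-26.4%

Total contribution margin = 13,470 × £128.02 = £1,724,429.40.
Operating income = contribution − fixed costs = £1,724,429.40 − £1,300,400 = £424,029.40.
DOL = contribution ÷ EBIT = £1,724,429.40 ÷ £424,029.40 = 4.0668.
Operating income changes by 4.0668 × -6.5% = -26.4%.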